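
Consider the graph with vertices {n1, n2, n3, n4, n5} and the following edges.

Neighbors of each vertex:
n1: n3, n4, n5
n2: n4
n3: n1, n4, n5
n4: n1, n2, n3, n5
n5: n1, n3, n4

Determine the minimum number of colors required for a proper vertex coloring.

4

n1, n3, n4, n5 are mutually adjacent (a clique of size 4), so at least 4 colors are needed.
A valid assignment using 4 colors: n1=4, n2=2, n3=2, n4=1, n5=3. Every edge joins two different colors.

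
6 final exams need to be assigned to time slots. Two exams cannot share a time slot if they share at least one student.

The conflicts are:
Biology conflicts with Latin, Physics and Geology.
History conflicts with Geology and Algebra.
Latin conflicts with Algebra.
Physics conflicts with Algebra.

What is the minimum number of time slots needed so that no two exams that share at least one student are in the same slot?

The cycle Geology-History-Algebra-Physics-Biology-Geology has odd length 5, so it cannot be 2-colored; at least 3 time slots are needed.
A valid assignment using 3 time slots: Biology=1, History=2, Latin=2, Physics=2, Geology=3, Algebra=1. No two conflicting exams share a time slot.

3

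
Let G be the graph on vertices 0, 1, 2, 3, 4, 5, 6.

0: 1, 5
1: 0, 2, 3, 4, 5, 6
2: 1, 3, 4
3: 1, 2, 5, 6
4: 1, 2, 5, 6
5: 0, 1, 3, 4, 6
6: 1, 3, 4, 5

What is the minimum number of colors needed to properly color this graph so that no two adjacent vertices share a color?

4

1, 3, 5, 6 are mutually adjacent (a clique of size 4), so at least 4 colors are needed.
One proper 4-coloring: 0=green, 1=red, 2=blue, 3=green, 4=green, 5=blue, 6=yellow. Each edge has distinct colors on its endpoints.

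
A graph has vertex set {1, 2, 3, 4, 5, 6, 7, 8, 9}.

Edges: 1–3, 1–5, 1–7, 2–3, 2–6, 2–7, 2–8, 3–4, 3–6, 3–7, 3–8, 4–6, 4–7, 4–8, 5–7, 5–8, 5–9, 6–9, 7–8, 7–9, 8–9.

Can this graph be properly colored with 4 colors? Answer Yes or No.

Yes

The chromatic number is 4. 2, 3, 7, 8 form a clique, so at least 4 colors are needed.
One proper 4-coloring: 1=b, 2=d, 3=c, 4=d, 5=c, 6=a, 7=a, 8=b, 9=d.
That is already a proper 4-coloring.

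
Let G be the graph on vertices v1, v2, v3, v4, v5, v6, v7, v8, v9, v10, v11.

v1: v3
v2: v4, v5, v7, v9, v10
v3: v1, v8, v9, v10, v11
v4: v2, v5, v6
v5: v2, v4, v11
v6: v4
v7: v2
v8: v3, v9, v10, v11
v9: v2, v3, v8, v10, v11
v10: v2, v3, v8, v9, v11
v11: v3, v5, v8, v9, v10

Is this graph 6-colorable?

Yes

The chromatic number is 5. v3, v8, v9, v10, v11 form a clique, so at least 5 colors are needed.
A valid assignment using 5 colors: v1=2, v2=1, v3=1, v4=3, v5=2, v6=1, v7=2, v8=5, v9=4, v10=2, v11=3.
Since 6 ≥ 5, a proper 6-coloring certainly exists.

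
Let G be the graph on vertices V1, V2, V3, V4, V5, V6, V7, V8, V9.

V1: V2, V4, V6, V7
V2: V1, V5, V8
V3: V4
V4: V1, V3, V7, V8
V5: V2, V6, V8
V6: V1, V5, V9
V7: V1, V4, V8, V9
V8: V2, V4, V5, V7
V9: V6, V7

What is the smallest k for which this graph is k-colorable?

V4, V7, V8 are mutually adjacent, so at least 3 colors are needed.
A valid assignment using 3 colors: V1=3, V2=1, V3=2, V4=1, V5=2, V6=1, V7=2, V8=3, V9=3. Every edge joins two different colors.

3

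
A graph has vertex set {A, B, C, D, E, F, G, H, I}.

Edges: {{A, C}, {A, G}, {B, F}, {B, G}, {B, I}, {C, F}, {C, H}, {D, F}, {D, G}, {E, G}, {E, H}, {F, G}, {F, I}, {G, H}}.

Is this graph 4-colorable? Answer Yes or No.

Yes

The chromatic number is 3. B, F, G are mutually adjacent, so at least 3 colors are needed.
3 colors suffice: A=2, B=3, C=1, D=3, E=3, F=2, G=1, H=2, I=1.
Since 4 ≥ 3, a proper 4-coloring certainly exists.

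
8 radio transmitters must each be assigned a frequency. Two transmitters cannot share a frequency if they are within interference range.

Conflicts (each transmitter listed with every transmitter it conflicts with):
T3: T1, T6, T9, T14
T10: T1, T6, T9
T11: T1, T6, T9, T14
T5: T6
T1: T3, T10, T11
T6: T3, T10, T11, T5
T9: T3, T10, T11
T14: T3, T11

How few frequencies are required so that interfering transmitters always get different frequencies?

T5 and T6 conflict, so at least 2 frequencies are needed.
A valid assignment using 2 frequencies: T3=2, T10=2, T11=2, T5=2, T1=1, T6=1, T9=1, T14=1. Every pair that conflicts lands in different frequencies.

2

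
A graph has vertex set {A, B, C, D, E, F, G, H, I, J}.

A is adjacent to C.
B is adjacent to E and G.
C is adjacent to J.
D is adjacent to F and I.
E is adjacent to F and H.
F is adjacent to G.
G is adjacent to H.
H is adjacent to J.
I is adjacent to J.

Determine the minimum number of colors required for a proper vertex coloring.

A and C are adjacent, so at least 2 colors are needed.
2 colors suffice: color 1 → {A, D, E, G, J}; color 2 → {B, C, F, H, I}. No two adjacent vertices share a color.

2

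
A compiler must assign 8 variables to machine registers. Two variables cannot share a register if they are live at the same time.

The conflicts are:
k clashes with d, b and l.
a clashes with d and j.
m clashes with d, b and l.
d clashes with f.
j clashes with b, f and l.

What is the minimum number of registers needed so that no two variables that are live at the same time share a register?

3

The cycle f-d-k-b-j-f has odd length 5, so it cannot be 2-colored; at least 3 registers are needed.
3 registers suffice: register 1 → {d, j}; register 2 → {k, a, m, f}; register 3 → {b, l}. Each listed conflict is separated.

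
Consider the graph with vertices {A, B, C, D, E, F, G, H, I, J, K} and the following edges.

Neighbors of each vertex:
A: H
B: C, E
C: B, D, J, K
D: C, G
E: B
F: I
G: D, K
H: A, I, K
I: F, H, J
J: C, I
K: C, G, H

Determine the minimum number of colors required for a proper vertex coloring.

The cycle K-C-J-I-H-K has odd length 5, so it cannot be 2-colored; at least 3 colors are needed.
3 colors suffice: color red → {A, C, E, G, I}; color blue → {B, D, F, J, K}; color green → {H}. Each edge has distinct colors on its endpoints.

3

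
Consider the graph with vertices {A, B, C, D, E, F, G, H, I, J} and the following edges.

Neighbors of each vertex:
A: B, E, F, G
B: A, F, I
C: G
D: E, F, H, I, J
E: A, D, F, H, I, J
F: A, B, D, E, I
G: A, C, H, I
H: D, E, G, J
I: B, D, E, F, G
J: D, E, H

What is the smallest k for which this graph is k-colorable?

D, E, H, J are mutually adjacent (a clique of size 4), so at least 4 colors are needed.
A valid assignment using 4 colors: A=2, B=1, C=2, D=2, E=1, F=3, G=1, H=3, I=4, J=4. No two adjacent vertices share a color.

4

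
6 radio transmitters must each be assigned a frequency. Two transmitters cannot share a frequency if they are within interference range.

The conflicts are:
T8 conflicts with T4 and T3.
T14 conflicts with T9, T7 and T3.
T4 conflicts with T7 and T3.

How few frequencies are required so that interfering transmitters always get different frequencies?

T8, T4, T3 are mutually in conflict, so at least 3 frequencies are needed.
3 frequencies suffice: frequency 1 → {T14, T4}; frequency 2 → {T9, T7, T3}; frequency 3 → {T8}. Each listed conflict is separated.

3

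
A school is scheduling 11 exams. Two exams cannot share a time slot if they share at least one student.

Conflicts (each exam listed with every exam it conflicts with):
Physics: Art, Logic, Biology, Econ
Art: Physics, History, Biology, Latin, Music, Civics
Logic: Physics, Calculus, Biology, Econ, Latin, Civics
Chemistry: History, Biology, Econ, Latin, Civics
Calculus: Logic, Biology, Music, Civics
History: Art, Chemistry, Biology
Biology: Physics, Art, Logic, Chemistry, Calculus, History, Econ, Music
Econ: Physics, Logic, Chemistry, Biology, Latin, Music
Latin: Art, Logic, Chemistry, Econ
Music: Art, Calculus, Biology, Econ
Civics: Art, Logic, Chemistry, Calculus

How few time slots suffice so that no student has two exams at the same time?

4

Physics, Logic, Biology, Econ all conflict with each other, so at least 4 time slots are needed.
4 time slots suffice: time slot 1 → {Biology, Latin, Civics}; time slot 2 → {Art, Logic, Chemistry}; time slot 3 → {Calculus, History, Econ}; time slot 4 → {Physics, Music}. No two conflicting exams share a time slot.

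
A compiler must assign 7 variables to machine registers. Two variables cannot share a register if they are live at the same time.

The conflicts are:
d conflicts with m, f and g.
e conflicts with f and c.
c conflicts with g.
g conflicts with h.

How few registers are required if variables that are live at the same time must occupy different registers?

The cycle c-e-f-d-g-c has odd length 5, so it cannot be 2-colored; at least 3 registers are needed.
3 registers suffice: register 1 → {d, e, h}; register 2 → {m, f, g}; register 3 → {c}. No two conflicting variables share a register.

3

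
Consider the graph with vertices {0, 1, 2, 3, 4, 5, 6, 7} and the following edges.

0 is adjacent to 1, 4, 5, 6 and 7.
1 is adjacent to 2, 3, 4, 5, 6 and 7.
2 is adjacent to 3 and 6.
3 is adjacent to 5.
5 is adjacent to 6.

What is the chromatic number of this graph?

0, 1, 5, 6 are mutually adjacent (a clique of size 4), so at least 4 colors are needed.
4 colors suffice: color a → {1}; color b → {0, 3}; color c → {2, 4, 5, 7}; color d → {6}. Every edge joins two different colors.

4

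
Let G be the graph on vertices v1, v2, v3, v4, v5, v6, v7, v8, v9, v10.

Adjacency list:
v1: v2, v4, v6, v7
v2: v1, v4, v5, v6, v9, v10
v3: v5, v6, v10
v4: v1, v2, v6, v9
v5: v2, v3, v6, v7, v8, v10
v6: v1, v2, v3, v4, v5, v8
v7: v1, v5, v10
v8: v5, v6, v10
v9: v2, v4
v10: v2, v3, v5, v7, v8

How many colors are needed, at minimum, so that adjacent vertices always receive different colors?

4

v1, v2, v4, v6 are pairwise adjacent (a clique of size 4), so at least 4 colors are needed.
4 colors suffice: color 1 → {v4, v5}; color 2 → {v2, v3, v7, v8}; color 3 → {v6, v9, v10}; color 4 → {v1}. Every edge joins two different colors.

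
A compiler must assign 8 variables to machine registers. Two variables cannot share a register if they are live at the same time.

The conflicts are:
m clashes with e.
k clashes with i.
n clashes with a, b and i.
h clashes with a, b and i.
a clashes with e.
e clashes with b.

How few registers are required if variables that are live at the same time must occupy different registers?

2

k and i conflict, so at least 2 registers are needed.
2 registers suffice: register 1 → {k, n, h, e}; register 2 → {m, a, b, i}. Every pair that conflicts lands in different registers.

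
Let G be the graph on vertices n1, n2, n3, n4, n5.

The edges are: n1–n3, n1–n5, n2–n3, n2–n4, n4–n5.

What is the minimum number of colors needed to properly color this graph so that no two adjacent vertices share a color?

3

The cycle n4-n5-n1-n3-n2-n4 has odd length 5, so it cannot be 2-colored; at least 3 colors are needed.
3 colors suffice: n1=red, n2=green, n3=blue, n4=red, n5=blue. Each edge has distinct colors on its endpoints.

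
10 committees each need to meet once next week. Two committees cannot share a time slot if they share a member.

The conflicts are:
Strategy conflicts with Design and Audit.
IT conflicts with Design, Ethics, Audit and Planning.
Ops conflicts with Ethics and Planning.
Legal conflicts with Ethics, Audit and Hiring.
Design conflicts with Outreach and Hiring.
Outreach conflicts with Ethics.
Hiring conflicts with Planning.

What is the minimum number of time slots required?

The cycle Hiring-Design-Strategy-Audit-Legal-Hiring has odd length 5, so it cannot be 2-colored; at least 3 time slots are needed.
3 time slots suffice: time slot 1 → {Strategy, IT, Ops, Legal, Outreach}; time slot 2 → {Design, Ethics, Audit, Planning}; time slot 3 → {Hiring}. No two conflicting committees share a time slot.

3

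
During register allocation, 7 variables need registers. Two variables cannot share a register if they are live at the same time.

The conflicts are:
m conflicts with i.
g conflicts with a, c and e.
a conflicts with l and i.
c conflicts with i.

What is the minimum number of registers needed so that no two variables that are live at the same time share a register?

g and a conflict, so at least 2 registers are needed.
2 registers suffice: register 1 → {m, a, c, e}; register 2 → {g, l, i}. Each listed conflict is separated.

2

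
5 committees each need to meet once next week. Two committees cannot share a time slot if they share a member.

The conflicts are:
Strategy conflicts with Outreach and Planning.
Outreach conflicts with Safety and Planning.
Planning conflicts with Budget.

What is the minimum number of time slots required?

Strategy, Outreach, Planning all conflict with each other, so at least 3 time slots are needed.
A valid assignment using 3 time slots: Strategy=3, Outreach=1, Safety=2, Planning=2, Budget=1. Each listed conflict is separated.

3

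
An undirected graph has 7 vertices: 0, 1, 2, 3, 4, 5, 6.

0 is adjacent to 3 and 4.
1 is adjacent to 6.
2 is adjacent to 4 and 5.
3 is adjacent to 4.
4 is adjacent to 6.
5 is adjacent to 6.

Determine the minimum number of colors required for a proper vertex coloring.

3

0, 3, 4 are pairwise adjacent, so at least 3 colors are needed.
A valid assignment using 3 colors: 0=c, 1=a, 2=b, 3=b, 4=a, 5=a, 6=b. Every edge joins two different colors.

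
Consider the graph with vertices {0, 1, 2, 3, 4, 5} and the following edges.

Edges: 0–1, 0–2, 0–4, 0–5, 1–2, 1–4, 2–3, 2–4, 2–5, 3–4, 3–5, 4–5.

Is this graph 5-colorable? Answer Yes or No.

Yes

The chromatic number is 4. 0, 1, 2, 4 are pairwise adjacent (a clique of size 4), so at least 4 colors are needed.
A valid assignment using 4 colors: 0=green, 1=yellow, 2=red, 3=green, 4=blue, 5=yellow.
Since 5 ≥ 4, a proper 5-coloring certainly exists.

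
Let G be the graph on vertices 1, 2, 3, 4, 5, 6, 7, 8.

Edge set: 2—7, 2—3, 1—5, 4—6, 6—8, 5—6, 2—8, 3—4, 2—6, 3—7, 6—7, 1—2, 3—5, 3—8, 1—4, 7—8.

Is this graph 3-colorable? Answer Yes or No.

2, 3, 7, 8 are pairwise adjacent (a clique of size 4), so at least 4 colors are needed.
So 3 colors are not enough.

No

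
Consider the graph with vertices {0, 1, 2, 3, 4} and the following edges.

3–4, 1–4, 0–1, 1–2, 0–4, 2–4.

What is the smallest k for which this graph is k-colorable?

3

0, 1, 4 are mutually adjacent, so at least 3 colors are needed.
One proper 3-coloring: 0=green, 1=blue, 2=green, 3=blue, 4=red. No two adjacent vertices share a color.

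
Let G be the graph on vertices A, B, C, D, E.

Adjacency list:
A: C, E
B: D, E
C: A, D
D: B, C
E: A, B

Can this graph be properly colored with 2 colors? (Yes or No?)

The cycle A-E-B-D-C-A has odd length 5, so it cannot be 2-colored; at least 3 colors are needed.
So 2 colors are not enough.

No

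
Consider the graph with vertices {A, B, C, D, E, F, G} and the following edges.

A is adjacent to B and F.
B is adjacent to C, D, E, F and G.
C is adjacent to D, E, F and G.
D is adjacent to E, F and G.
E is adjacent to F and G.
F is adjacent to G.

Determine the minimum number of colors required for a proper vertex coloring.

B, C, D, E, F, G are mutually adjacent (a clique of size 6), so at least 6 colors are needed.
A valid assignment using 6 colors: A=3, B=2, C=6, D=3, E=5, F=1, G=4. Each edge has distinct colors on its endpoints.

6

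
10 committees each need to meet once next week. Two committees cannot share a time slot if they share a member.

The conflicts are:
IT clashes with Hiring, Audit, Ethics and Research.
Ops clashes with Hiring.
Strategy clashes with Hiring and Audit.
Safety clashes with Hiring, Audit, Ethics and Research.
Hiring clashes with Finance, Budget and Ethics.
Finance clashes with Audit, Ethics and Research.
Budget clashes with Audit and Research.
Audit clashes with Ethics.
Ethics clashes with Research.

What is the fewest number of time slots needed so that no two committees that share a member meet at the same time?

IT, Hiring, Ethics all conflict with each other, so at least 3 time slots are needed.
3 time slots suffice: time slot 1 → {Hiring, Audit, Research}; time slot 2 → {Ops, Strategy, Budget, Ethics}; time slot 3 → {IT, Safety, Finance}. Each listed conflict is separated.

3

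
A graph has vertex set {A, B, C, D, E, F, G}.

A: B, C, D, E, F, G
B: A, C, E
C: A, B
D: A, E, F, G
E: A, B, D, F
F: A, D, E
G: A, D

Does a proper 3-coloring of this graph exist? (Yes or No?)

A, D, E, F form a clique, so at least 4 colors are needed.
So 3 colors are not enough.

No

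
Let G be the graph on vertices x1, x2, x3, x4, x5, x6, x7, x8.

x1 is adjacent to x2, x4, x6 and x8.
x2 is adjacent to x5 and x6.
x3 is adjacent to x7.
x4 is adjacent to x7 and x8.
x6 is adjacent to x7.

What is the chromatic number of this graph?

3

x1, x2, x6 are pairwise adjacent, so at least 3 colors are needed.
3 colors suffice: x1=1, x2=3, x3=2, x4=2, x5=1, x6=2, x7=1, x8=3. No two adjacent vertices share a color.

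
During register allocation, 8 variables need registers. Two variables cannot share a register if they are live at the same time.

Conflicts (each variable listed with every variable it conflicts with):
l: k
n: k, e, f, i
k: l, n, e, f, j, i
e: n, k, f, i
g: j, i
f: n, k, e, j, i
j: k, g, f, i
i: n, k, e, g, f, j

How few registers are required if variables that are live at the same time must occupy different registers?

5

n, k, e, f, i are mutually in conflict, so at least 5 registers are needed.
A valid assignment using 5 registers: l=2, n=5, k=1, e=4, g=1, f=3, j=4, i=2. Every pair that conflicts lands in different registers.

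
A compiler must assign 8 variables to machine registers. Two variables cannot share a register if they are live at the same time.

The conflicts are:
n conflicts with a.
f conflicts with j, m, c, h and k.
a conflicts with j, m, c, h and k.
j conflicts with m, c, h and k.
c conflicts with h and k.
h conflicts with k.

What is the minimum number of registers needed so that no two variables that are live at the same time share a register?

5

a, j, c, h, k are mutually in conflict, so at least 5 registers are needed.
5 registers suffice: register 1 → {f, a}; register 2 → {n, j}; register 3 → {m, c}; register 4 → {h}; register 5 → {k}. No two conflicting variables share a register.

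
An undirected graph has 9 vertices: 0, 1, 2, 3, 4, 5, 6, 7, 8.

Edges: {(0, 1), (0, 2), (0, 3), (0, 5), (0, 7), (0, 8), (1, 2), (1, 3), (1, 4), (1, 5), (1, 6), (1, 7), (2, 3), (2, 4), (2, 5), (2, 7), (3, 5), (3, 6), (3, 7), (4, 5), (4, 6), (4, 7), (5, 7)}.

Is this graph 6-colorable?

Yes

The chromatic number is 6. 0, 1, 2, 3, 5, 7 are pairwise adjacent (a clique of size 6), so at least 6 colors are needed.
A valid assignment using 6 colors: 0=yellow, 1=red, 2=orange, 3=green, 4=green, 5=blue, 6=blue, 7=purple, 8=red.
That is already a proper 6-coloring.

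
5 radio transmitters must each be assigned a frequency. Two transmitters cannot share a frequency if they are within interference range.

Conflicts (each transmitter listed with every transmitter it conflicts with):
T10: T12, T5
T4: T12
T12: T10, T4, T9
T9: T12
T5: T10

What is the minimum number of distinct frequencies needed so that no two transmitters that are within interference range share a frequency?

T12 and T9 conflict, so at least 2 frequencies are needed.
2 frequencies suffice: frequency 1 → {T12, T5}; frequency 2 → {T10, T4, T9}. Each listed conflict is separated.

2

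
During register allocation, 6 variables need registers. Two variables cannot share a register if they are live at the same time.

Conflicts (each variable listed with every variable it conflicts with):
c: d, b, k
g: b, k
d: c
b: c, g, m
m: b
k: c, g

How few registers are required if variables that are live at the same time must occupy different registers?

c and d conflict, so at least 2 registers are needed.
2 registers suffice: register 1 → {c, g, m}; register 2 → {d, b, k}. Each listed conflict is separated.

2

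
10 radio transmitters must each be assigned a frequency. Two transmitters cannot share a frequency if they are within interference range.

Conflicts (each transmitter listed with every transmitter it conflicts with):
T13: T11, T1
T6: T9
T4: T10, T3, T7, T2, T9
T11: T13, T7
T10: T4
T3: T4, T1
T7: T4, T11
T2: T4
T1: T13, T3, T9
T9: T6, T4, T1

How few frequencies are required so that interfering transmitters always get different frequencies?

2

T13 and T11 conflict, so at least 2 frequencies are needed.
2 frequencies suffice: frequency 1 → {T6, T4, T11, T1}; frequency 2 → {T13, T10, T3, T7, T2, T9}. Each listed conflict is separated.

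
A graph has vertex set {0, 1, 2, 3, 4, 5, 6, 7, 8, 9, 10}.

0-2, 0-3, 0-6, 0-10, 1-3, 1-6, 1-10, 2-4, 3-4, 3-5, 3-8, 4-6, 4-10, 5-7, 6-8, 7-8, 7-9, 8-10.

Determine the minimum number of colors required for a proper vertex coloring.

0 and 6 are adjacent, so at least 2 colors are needed.
2 colors suffice: color a → {2, 3, 6, 7, 10}; color b → {0, 1, 4, 5, 8, 9}. No two adjacent vertices share a color.

2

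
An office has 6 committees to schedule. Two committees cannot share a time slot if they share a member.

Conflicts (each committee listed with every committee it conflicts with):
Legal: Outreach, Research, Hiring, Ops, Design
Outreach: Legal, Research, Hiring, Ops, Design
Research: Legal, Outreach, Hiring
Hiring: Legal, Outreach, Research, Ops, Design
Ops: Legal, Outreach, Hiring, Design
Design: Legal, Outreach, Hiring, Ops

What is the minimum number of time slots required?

5

Legal, Outreach, Hiring, Ops, Design all conflict with each other, so at least 5 time slots are needed.
Using 5 time slots: Legal=1, Outreach=3, Research=4, Hiring=2, Ops=5, Design=4. No two conflicting committees share a time slot.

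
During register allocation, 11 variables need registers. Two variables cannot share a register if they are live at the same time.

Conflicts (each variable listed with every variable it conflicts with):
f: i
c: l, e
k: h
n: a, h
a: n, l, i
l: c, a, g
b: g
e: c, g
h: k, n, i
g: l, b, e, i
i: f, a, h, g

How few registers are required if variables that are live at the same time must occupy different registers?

2

e and g conflict, so at least 2 registers are needed.
2 registers suffice: f=2, c=2, k=1, n=1, a=2, l=1, b=1, e=1, h=2, g=2, i=1. Every pair that conflicts lands in different registers.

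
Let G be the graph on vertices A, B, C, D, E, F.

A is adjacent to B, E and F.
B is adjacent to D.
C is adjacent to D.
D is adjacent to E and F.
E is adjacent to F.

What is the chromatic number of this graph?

A, E, F are pairwise adjacent, so at least 3 colors are needed.
3 colors suffice: color 1 → {A, D}; color 2 → {B, C, E}; color 3 → {F}. Each edge has distinct colors on its endpoints.

3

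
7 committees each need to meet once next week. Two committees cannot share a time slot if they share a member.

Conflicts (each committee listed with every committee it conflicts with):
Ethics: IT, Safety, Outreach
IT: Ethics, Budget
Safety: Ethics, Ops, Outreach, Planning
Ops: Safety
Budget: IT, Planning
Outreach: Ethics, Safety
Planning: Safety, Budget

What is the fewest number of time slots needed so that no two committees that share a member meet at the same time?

Ethics, Safety, Outreach pairwise conflict, so at least 3 time slots are needed.
Using 3 time slots: Ethics=2, IT=1, Safety=1, Ops=2, Budget=2, Outreach=3, Planning=3. No two conflicting committees share a time slot.

3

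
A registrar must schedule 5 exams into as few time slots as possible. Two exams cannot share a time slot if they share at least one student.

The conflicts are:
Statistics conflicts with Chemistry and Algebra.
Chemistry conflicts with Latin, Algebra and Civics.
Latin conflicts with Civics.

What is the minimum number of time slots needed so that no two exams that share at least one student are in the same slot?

3

Chemistry, Latin, Civics are mutually in conflict, so at least 3 time slots are needed.
A valid assignment using 3 time slots: Statistics=2, Chemistry=1, Latin=3, Algebra=3, Civics=2. Every pair that conflicts lands in different time slots.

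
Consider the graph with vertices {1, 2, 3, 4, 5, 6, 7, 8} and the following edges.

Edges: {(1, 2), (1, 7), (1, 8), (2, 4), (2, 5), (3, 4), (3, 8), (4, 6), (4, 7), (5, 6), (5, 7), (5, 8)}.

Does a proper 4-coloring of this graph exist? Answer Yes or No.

The chromatic number is 3. The cycle 3-4-6-5-8-3 has odd length 5, so it cannot be 2-colored; at least 3 colors are needed.
One proper 3-coloring: 1=a, 2=b, 3=c, 4=a, 5=a, 6=b, 7=b, 8=b.
Since 4 ≥ 3, a proper 4-coloring certainly exists.

Yes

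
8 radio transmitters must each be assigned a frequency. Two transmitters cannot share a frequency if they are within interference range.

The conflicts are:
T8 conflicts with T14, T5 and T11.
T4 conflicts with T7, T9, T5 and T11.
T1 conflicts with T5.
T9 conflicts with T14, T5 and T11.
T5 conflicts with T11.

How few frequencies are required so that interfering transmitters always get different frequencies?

T4, T9, T5, T11 pairwise conflict, so at least 4 frequencies are needed.
Using 4 frequencies: T8=2, T4=2, T7=1, T1=2, T9=4, T14=1, T5=1, T11=3. No two conflicting transmitters share a frequency.

4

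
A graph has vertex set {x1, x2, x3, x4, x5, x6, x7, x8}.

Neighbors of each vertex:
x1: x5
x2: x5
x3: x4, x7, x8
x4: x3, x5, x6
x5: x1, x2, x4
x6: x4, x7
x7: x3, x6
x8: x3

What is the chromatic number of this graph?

x4 and x5 are adjacent, so at least 2 colors are needed.
One proper 2-coloring: x1=1, x2=1, x3=2, x4=1, x5=2, x6=2, x7=1, x8=1. Every edge joins two different colors.

2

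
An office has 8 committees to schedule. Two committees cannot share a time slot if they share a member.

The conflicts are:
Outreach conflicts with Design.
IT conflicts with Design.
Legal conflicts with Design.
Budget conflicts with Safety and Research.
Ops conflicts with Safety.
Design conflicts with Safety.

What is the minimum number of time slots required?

2

Budget and Safety conflict, so at least 2 time slots are needed.
Using 2 time slots: Outreach=2, IT=2, Legal=2, Budget=1, Ops=1, Design=1, Safety=2, Research=2. No two conflicting committees share a time slot.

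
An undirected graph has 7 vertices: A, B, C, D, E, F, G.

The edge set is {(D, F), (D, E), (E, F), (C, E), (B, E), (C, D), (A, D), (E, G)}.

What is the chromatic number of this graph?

C, D, E are mutually adjacent, so at least 3 colors are needed.
3 colors suffice: color 1 → {A, E}; color 2 → {B, D, G}; color 3 → {C, F}. Every edge joins two different colors.

3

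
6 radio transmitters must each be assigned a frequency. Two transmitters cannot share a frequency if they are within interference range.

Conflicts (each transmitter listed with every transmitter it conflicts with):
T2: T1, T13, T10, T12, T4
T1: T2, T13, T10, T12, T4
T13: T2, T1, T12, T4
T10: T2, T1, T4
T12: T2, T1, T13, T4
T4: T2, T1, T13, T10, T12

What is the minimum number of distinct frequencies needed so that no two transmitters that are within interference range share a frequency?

5

T2, T1, T13, T12, T4 all conflict with each other, so at least 5 frequencies are needed.
Using 5 frequencies: T2=2, T1=1, T13=4, T10=4, T12=5, T4=3. No two conflicting transmitters share a frequency.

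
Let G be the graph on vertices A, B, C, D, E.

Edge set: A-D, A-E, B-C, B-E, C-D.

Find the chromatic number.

The cycle A-E-B-C-D-A has odd length 5, so it cannot be 2-colored; at least 3 colors are needed.
3 colors suffice: color 1 → {B, D}; color 2 → {A, C}; color 3 → {E}. Every edge joins two different colors.

3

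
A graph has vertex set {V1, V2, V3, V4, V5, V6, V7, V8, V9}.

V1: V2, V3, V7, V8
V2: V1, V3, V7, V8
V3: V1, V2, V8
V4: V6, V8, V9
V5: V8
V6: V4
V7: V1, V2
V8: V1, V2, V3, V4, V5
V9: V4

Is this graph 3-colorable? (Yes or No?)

V1, V2, V3, V8 are pairwise adjacent (a clique of size 4), so at least 4 colors are needed.
So 3 colors are not enough.

No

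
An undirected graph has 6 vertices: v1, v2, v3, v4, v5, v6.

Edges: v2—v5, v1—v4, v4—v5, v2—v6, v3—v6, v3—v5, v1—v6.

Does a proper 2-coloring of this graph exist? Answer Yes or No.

The cycle v5-v3-v6-v1-v4-v5 has odd length 5, so it cannot be 2-colored; at least 3 colors are needed.
So 2 colors are not enough.

No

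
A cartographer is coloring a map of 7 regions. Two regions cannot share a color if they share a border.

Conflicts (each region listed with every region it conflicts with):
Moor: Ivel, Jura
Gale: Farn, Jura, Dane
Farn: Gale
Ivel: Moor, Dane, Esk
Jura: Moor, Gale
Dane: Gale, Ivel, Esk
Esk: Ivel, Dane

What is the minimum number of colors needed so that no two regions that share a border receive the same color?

Ivel, Dane, Esk pairwise conflict, so at least 3 colors are needed.
3 colors suffice: color 1 → {Gale, Ivel}; color 2 → {Moor, Farn, Dane}; color 3 → {Jura, Esk}. Every pair that conflicts lands in different colors.

3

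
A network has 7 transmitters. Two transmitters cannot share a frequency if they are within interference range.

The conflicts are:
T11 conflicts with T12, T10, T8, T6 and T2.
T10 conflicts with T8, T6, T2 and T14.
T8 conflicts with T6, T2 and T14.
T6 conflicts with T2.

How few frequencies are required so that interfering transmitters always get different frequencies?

5

T11, T10, T8, T6, T2 are mutually in conflict, so at least 5 frequencies are needed.
5 frequencies suffice: frequency 1 → {T12, T10}; frequency 2 → {T11, T14}; frequency 3 → {T8}; frequency 4 → {T6}; frequency 5 → {T2}. No two conflicting transmitters share a frequency.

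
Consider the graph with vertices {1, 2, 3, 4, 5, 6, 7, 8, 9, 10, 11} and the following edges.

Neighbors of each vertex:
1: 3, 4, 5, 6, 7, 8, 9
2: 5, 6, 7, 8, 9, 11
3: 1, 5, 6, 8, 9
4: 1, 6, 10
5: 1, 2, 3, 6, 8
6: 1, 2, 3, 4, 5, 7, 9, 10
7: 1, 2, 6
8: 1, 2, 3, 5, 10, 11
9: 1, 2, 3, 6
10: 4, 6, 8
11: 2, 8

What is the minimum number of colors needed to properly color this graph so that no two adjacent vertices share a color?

4

1, 3, 6, 9 form a clique, so at least 4 colors are needed.
One proper 4-coloring: 1=blue, 2=blue, 3=green, 4=green, 5=yellow, 6=red, 7=green, 8=red, 9=yellow, 10=blue, 11=green. No two adjacent vertices share a color.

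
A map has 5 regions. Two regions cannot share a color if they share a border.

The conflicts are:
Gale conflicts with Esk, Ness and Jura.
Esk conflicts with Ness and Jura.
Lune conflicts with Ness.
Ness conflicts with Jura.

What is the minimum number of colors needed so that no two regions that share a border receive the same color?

4

Gale, Esk, Ness, Jura pairwise conflict, so at least 4 colors are needed.
4 colors suffice: color 1 → {Ness}; color 2 → {Lune, Jura}; color 3 → {Esk}; color 4 → {Gale}. Every pair that conflicts lands in different colors.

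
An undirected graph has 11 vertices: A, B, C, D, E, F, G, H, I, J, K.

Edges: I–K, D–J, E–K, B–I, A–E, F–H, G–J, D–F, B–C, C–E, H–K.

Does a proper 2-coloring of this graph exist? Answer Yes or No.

No

The cycle B-I-K-E-C-B has odd length 5, so it cannot be 2-colored; at least 3 colors are needed.
So 2 colors are not enough.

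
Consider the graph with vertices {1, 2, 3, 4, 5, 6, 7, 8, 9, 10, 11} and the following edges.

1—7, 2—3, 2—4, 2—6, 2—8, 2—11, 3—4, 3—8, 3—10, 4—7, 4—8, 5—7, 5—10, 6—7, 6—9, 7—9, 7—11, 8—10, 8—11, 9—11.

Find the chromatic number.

2, 3, 4, 8 are mutually adjacent (a clique of size 4), so at least 4 colors are needed.
4 colors suffice: color red → {2, 7, 10}; color blue → {1, 5, 6, 8}; color green → {3, 11}; color yellow → {4, 9}. Every edge joins two different colors.

4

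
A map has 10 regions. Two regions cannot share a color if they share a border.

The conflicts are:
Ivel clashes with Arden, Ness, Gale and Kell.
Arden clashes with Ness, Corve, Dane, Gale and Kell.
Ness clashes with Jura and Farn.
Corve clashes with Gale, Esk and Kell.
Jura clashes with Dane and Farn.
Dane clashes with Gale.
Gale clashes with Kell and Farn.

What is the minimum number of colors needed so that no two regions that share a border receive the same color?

4

Arden, Corve, Gale, Kell all conflict with each other, so at least 4 colors are needed.
4 colors suffice: Ivel=4, Arden=1, Ness=2, Corve=4, Jura=4, Dane=3, Gale=2, Esk=1, Kell=3, Farn=1. No two conflicting regions share a color.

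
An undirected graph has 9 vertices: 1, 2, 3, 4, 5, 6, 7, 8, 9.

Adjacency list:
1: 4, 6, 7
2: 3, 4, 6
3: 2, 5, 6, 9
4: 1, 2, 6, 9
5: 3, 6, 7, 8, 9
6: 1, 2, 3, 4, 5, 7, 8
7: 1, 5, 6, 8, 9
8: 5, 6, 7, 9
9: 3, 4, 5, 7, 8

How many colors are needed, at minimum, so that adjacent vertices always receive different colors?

5, 6, 7, 8 are mutually adjacent (a clique of size 4), so at least 4 colors are needed.
4 colors suffice: color red → {6, 9}; color blue → {3, 4, 7}; color green → {1, 2, 5}; color yellow → {8}. Every edge joins two different colors.

4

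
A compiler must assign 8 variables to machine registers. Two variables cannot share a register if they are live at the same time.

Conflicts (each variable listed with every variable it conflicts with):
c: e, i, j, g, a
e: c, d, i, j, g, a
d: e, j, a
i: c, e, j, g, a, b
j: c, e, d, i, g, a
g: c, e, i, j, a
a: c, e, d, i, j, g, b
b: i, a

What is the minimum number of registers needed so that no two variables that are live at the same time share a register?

6

c, e, i, j, g, a pairwise conflict, so at least 6 registers are needed.
6 registers suffice: register 1 → {a}; register 2 → {d, i}; register 3 → {e, b}; register 4 → {j}; register 5 → {c}; register 6 → {g}. Every pair that conflicts lands in different registers.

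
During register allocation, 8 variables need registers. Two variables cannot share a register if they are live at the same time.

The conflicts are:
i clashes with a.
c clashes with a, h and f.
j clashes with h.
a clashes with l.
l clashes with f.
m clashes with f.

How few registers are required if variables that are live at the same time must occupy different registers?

m and f conflict, so at least 2 registers are needed.
2 registers suffice: register 1 → {a, h, f}; register 2 → {i, c, j, l, m}. No two conflicting variables share a register.

2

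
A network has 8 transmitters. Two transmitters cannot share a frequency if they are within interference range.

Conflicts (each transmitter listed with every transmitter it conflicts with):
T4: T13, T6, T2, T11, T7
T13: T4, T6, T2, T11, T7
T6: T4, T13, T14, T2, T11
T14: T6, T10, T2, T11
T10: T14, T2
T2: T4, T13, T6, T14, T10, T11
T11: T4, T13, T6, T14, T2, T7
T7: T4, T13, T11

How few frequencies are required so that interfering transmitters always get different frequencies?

5

T4, T13, T6, T2, T11 are mutually in conflict, so at least 5 frequencies are needed.
5 frequencies suffice: frequency 1 → {T10, T11}; frequency 2 → {T2, T7}; frequency 3 → {T6}; frequency 4 → {T4, T14}; frequency 5 → {T13}. No two conflicting transmitters share a frequency.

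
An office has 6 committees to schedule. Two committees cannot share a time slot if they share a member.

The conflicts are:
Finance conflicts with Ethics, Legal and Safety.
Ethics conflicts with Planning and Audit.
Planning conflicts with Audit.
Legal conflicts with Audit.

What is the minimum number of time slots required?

3

Ethics, Planning, Audit all conflict with each other, so at least 3 time slots are needed.
3 time slots suffice: time slot 1 → {Finance, Audit}; time slot 2 → {Ethics, Legal, Safety}; time slot 3 → {Planning}. Every pair that conflicts lands in different time slots.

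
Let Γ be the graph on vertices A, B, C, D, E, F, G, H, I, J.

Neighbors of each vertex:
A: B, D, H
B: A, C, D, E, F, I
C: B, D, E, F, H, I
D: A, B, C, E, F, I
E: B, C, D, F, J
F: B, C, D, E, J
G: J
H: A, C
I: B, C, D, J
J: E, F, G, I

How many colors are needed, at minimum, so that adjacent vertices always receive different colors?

5

B, C, D, E, F are pairwise adjacent (a clique of size 5), so at least 5 colors are needed.
5 colors suffice: color red → {D, H, J}; color blue → {A, C, G}; color green → {B}; color yellow → {F, I}; color purple → {E}. Each edge has distinct colors on its endpoints.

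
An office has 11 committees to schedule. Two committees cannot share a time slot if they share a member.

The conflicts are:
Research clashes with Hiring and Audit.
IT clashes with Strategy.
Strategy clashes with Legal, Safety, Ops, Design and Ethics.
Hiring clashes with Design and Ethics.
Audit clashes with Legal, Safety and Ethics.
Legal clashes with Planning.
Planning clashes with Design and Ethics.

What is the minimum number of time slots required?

Research and Audit conflict, so at least 2 time slots are needed.
2 time slots suffice: time slot 1 → {Strategy, Hiring, Audit, Planning}; time slot 2 → {Research, IT, Legal, Safety, Ops, Design, Ethics}. Each listed conflict is separated.

2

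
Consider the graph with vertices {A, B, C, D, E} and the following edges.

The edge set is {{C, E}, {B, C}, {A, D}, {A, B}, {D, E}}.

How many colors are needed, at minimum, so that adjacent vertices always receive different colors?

The cycle E-D-A-B-C-E has odd length 5, so it cannot be 2-colored; at least 3 colors are needed.
A valid assignment using 3 colors: A=1, B=3, C=2, D=2, E=1. Every edge joins two different colors.

3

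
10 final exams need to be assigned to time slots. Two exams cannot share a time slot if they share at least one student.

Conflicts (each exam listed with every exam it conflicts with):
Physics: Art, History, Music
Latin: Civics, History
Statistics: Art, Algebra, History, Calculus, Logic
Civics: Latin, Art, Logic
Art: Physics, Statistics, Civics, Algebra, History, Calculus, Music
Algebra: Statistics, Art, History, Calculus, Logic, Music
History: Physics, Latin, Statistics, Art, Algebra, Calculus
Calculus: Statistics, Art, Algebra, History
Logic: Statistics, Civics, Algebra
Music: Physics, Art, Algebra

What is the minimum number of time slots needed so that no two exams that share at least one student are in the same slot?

5

Statistics, Art, Algebra, History, Calculus all conflict with each other, so at least 5 time slots are needed.
5 time slots suffice: time slot 1 → {Latin, Art, Logic}; time slot 2 → {Physics, Civics, Algebra}; time slot 3 → {History, Music}; time slot 4 → {Statistics}; time slot 5 → {Calculus}. No two conflicting exams share a time slot.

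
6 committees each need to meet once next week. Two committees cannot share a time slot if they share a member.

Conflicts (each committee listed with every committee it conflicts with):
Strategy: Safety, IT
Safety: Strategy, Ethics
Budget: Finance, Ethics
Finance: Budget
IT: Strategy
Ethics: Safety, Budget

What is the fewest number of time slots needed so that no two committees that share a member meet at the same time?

Budget and Ethics conflict, so at least 2 time slots are needed.
2 time slots suffice: time slot 1 → {Strategy, Finance, Ethics}; time slot 2 → {Safety, Budget, IT}. No two conflicting committees share a time slot.

2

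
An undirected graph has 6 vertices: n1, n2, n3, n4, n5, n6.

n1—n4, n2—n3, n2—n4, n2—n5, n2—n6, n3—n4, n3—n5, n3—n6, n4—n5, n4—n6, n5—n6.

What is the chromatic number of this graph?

5

n2, n3, n4, n5, n6 are pairwise adjacent (a clique of size 5), so at least 5 colors are needed.
5 colors suffice: color 1 → {n4}; color 2 → {n1, n2}; color 3 → {n3}; color 4 → {n6}; color 5 → {n5}. Every edge joins two different colors.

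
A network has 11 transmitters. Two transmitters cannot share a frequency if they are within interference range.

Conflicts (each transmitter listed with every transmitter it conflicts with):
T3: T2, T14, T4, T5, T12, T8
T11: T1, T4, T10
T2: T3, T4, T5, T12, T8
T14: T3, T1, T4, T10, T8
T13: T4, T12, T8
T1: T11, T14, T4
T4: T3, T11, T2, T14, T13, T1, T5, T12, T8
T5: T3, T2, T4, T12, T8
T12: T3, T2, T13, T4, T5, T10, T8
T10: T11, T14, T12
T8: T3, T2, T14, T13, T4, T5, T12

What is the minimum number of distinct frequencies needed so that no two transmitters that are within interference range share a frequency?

6

T3, T2, T4, T5, T12, T8 are mutually in conflict, so at least 6 frequencies are needed.
Using 6 frequencies: T3=4, T11=2, T2=6, T14=3, T13=4, T1=4, T4=1, T5=5, T12=3, T10=1, T8=2. Every pair that conflicts lands in different frequencies.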